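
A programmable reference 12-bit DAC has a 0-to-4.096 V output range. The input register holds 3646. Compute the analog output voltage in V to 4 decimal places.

3.6460 V

LSB = 4.096 V / 2^12 = 1.000 mV.
V_out = 0 + 3646 × 0.001 V = 3.646 V.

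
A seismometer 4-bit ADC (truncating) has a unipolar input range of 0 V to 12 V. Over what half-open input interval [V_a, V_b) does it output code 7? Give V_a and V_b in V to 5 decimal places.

LSB = 12/2^4 = 0.7500 V.
V_a = V_low + 7·LSB = 5.25 V; V_b = V_low + 8·LSB = 6 V.

[5.25000 V, 6.00000 V)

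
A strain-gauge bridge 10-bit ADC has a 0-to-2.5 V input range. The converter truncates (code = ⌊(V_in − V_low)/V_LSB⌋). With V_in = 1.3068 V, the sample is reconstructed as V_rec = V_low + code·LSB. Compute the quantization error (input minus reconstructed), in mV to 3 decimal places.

0.648 mV

Step size: 2.5 V ÷ 2^10 = 2.441 mV.
(V_in − V_low)/LSB = (1.3068 − 0)/0.00244141 = 535.2653 → code 535 (floor).
Code 535 maps back to 0 + 535×0.00244141 V = 1.3061523 V.
V_in − V_rec = 0.000647656 V = 0.648 mV.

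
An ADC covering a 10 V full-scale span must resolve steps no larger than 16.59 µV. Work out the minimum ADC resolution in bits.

20 bits

Number of steps required ≥ 10 V / 16.59 µV = 602772.75.
Need 2^N ≥ 602772.75; 2^19 = 524288, 2^20 = 1048576.
Minimum N = 20.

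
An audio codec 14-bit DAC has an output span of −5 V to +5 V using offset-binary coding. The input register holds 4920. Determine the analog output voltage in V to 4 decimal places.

LSB = 10 V / 2^14 = 0.610 mV.
V_out = (−5) + 4920 × 0.000610352 V = -1.99707 V.

-1.9971 V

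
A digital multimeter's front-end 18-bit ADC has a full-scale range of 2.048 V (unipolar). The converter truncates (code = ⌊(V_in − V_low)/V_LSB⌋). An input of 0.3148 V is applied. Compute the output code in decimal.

LSB = 2.048 V / 262144 = 7.81 µV.
Input sits at 40294.400 steps above V_low.
⌊·⌋(40294.400) = 40294.

code 40294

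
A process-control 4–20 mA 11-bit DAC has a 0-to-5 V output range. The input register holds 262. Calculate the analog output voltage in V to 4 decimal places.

LSB = 5 V / 2^11 = 2.441 mV.
V_out = 0 + 262 × 0.00244141 V = 0.639648 V.

0.6396 V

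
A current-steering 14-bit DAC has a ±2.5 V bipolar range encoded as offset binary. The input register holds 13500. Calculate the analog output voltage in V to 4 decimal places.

LSB = 5 V / 2^14 = 305.18 µV.
V_out = (−2.5) + 13500 × 0.000305176 V = 1.61987 V.

1.6199 V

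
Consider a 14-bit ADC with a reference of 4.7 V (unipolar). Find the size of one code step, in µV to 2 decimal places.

Full-scale span = 4.7 V.
LSB = 4.7 / 2^14 = 4.7 / 16384 = 0.000286865 V = 286.87 µV.

286.87 µV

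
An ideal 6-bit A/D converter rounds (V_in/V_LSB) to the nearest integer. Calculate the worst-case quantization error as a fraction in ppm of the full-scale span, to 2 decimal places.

Rounding → worst-case error = ½ LSB = V_FS/2^7, so 1e+06/128 = 7812.5 ppm of full scale.

7812.50 ppm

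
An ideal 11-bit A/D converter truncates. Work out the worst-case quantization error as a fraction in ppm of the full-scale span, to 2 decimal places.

488.28 ppm

Truncating → worst-case error = 1 LSB = V_FS/2^11, so 1e+06/2048 = 488.281 ppm of full scale.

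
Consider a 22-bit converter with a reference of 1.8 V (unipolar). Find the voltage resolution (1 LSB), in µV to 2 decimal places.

0.43 µV

Full-scale span = 1.8 V.
LSB = 1.8 / 2^22 = 1.8 / 4194304 = 4.29153e-07 V = 0.43 µV.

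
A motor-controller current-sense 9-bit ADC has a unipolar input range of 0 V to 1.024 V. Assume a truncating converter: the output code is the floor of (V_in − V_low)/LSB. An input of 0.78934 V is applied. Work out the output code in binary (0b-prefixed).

Full-scale span = 1.024 V; LSB = 1.024/2^9 = 2.000 mV.
(V_in − V_low)/LSB = (0.78934 − 0) / 0.002 = 394.670.
⌊·⌋(394.670) = 394.
In binary (0b-prefixed): 0b110001010.

code 0b110001010 (decimal 394)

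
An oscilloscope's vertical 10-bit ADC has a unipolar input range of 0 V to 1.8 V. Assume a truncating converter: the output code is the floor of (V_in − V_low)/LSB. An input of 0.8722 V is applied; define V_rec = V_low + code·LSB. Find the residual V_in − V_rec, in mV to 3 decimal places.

One LSB is 1.8 V / 1024 = 1.758 mV.
Scaled input = 496.1849 LSBs, so code = 496.
Reconstructed: 0.871875 V.
V_in − V_rec = 0.000325 V = 0.325 mV.

0.325 mV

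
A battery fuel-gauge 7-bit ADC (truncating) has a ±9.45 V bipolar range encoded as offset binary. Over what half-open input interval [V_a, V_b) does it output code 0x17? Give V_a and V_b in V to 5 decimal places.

LSB = 18.9/2^7 = 147.656 mV.
Code 0x17 = 23 decimal.
V_a = V_low + 23·LSB = -6.05391 V; V_b = V_low + 24·LSB = -5.90625 V.

[-6.05391 V, -5.90625 V)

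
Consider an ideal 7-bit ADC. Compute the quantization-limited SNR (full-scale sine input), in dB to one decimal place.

SNR ≈ 6.02·N + 1.76 dB = 6.02·7 + 1.76 = 43.90 dB.

43.9 dB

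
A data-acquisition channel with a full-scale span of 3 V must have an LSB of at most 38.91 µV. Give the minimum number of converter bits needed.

17 bits

Number of steps required ≥ 3 V / 38.91 µV = 77101.00.
Need 2^N ≥ 77101.00; 2^16 = 65536, 2^17 = 131072.
Minimum N = 17.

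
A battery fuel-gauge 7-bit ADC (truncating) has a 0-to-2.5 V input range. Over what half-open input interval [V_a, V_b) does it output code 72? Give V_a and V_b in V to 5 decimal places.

LSB = 2.5/2^7 = 19.531 mV.
V_a = V_low + 72·LSB = 1.40625 V; V_b = V_low + 73·LSB = 1.42578 V.

[1.40625 V, 1.42578 V)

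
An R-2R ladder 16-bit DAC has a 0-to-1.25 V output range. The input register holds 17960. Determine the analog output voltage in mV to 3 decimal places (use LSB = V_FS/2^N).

LSB = 1.25 V / 2^16 = 19.07 µV.
V_out = 0 + 17960 × 1.90735e-05 V = 0.34256 V.
= 342.560 mV.

342.560 mV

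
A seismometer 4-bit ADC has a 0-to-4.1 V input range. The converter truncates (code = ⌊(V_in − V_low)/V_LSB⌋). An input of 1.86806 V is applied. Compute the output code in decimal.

code 7

With 16 levels over 4.1 V, one step is 256.250 mV.
(1.86806 − 0) / 0.25625 = 7.290 LSBs.
Floor → code 7.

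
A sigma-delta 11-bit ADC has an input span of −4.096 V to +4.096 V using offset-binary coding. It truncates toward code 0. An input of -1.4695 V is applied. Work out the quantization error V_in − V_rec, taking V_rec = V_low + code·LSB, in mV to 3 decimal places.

One LSB is 8.192 V / 2048 = 4.000 mV.
(-1.4695 − (−4.096))/0.004 = 656.6250; ⌊·⌋ gives code 656.
Reconstructed: -1.472 V.
Difference: 0.0025 V → 2.500 mV.

2.500 mV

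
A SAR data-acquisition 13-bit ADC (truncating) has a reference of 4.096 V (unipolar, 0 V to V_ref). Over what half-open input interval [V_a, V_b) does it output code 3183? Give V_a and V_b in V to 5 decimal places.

LSB = 4.096/2^13 = 0.500 mV.
V_a = V_low + 3183·LSB = 1.5915 V; V_b = V_low + 3184·LSB = 1.592 V.

[1.59150 V, 1.59200 V)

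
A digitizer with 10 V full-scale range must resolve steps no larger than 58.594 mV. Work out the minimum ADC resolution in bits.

8 bits

Number of steps required ≥ 10 V / 58.594 mV = 170.67.
Need 2^N ≥ 170.67; 2^7 = 128, 2^8 = 256.
Minimum N = 8.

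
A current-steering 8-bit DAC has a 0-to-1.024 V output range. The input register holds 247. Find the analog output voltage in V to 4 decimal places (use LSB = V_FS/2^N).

LSB = 1.024 V / 2^8 = 4.000 mV.
V_out = 0 + 247 × 0.004 V = 0.988 V.

0.9880 V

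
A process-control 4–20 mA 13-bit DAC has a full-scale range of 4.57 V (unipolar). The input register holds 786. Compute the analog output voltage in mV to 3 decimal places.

LSB = 4.57 V / 2^13 = 0.558 mV.
V_out = 0 + 786 × 0.000557861 V = 0.438479 V.
= 438.479 mV.

438.479 mV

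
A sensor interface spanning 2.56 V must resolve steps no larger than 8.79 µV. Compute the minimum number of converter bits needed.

19 bits

Number of steps required ≥ 2.56 V / 8.79 µV = 291240.05.
Need 2^N ≥ 291240.05; 2^18 = 262144, 2^19 = 524288.
Minimum N = 19.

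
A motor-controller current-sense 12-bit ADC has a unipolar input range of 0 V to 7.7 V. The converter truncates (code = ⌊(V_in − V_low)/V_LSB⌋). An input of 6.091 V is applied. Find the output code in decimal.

code 3240

With 4096 levels over 7.7 V, one step is 1.880 mV.
Input sits at 3240.096 steps above V_low.
So the output code is 3240.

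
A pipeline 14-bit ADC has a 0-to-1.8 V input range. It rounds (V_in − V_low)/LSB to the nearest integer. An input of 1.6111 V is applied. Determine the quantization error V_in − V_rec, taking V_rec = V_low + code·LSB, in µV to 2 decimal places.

One LSB is 1.8 V / 16384 = 109.86 µV.
Scaled input = 14664.5902 LSBs, so code = 14665.
Code 14665 maps back to 0 + 14665×0.000109863 V = 1.611145 V.
Difference: -4.50195e-05 V → -45.02 µV.

-45.02 µV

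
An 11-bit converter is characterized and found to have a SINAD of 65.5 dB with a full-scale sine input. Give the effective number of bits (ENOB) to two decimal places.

ENOB = (SINAD − 1.76) / 6.02 = (65.5 − 1.76)/6.02 = 10.588.

10.59 bits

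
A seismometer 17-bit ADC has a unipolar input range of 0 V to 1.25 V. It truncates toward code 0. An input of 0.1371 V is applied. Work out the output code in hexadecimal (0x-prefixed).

Full-scale span = 1.25 V; LSB = 1.25/2^17 = 9.54 µV.
(0.1371 − 0) / 9.53674e-06 = 14375.977 LSBs.
⌊·⌋(14375.977) = 14375.
In hexadecimal (0x-prefixed): 0x3827.

code 0x3827 (decimal 14375)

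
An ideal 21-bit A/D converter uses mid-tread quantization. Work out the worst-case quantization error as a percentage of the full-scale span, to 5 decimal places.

0.00002 %

Rounding → worst-case error = ½ LSB = V_FS/2^22, so 100/4194304 = 2.38419e-05 % of full scale.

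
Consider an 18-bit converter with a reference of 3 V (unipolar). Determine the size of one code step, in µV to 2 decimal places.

11.44 µV

Full-scale span = 3 V.
LSB = 3 / 2^18 = 3 / 262144 = 1.14441e-05 V = 11.44 µV.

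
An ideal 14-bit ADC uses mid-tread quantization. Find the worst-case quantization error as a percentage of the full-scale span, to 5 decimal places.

0.00305 %

Rounding → worst-case error = ½ LSB = V_FS/2^15, so 100/32768 = 0.00305176 % of full scale.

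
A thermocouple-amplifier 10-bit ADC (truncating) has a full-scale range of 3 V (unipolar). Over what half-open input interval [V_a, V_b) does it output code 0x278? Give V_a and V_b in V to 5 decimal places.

[1.85156 V, 1.85449 V)

LSB = 3/2^10 = 2.930 mV.
Code 0x278 = 632 decimal.
V_a = V_low + 632·LSB = 1.85156 V; V_b = V_low + 633·LSB = 1.85449 V.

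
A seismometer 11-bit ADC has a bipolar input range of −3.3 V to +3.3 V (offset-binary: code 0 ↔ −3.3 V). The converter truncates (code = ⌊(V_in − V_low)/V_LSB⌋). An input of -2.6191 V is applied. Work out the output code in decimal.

code 211

LSB = 6.6 V / 2048 = 3.223 mV.
(V_in − V_low)/LSB = (-2.6191 − (−3.3)) / 0.00322266 = 211.285.
Floor → code 211.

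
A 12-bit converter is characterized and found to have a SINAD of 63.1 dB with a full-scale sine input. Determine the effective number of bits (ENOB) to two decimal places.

10.19 bits

ENOB = (SINAD − 1.76) / 6.02 = (63.1 − 1.76)/6.02 = 10.189.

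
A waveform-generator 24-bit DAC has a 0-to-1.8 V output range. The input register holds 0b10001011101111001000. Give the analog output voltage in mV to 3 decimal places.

LSB = 1.8 V / 2^24 = 0.11 µV.
Code 0b10001011101111001000 = 572360 decimal.
V_out = 0 + 572360 × 1.07288e-07 V = 0.0614076 V.
= 61.408 mV.

61.408 mV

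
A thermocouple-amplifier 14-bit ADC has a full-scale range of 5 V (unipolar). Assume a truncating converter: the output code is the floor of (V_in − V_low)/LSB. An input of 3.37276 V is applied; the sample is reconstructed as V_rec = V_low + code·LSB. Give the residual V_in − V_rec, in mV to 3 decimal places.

0.262 mV

LSB = 5/2^14 = 305.18 µV.
(3.37276 − 0)/0.000305176 = 11051.8600; ⌊·⌋ gives code 11051.
Code 11051 maps back to 0 + 11051×0.000305176 V = 3.3724976 V.
V_in − V_rec = 0.000262441 V = 0.262 mV.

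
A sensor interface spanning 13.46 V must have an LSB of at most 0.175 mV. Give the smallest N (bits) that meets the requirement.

Number of steps required ≥ 13.46 V / 0.175 mV = 76914.29.
Need 2^N ≥ 76914.29; 2^16 = 65536, 2^17 = 131072.
Minimum N = 17.

17 bits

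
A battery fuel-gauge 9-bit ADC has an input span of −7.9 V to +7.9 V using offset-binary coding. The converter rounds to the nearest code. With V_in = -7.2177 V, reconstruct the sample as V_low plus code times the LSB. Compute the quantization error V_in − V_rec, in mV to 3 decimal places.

One LSB is 15.8 V / 512 = 30.859 mV.
Scaled input = 22.1100 LSBs, so code = 22.
V_rec = (−7.9) + 22·0.0308594 = -7.2210937 V.
Difference: 0.00339375 V → 3.394 mV.

3.394 mV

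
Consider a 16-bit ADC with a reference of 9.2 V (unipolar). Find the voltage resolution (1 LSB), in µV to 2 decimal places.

Full-scale span = 9.2 V.
LSB = 9.2 / 2^16 = 9.2 / 65536 = 0.000140381 V = 140.38 µV.

140.38 µV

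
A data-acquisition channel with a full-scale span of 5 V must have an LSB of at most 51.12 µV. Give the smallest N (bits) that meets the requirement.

Number of steps required ≥ 5 V / 51.12 µV = 97809.08.
Need 2^N ≥ 97809.08; 2^16 = 65536, 2^17 = 131072.
Minimum N = 17.

17 bits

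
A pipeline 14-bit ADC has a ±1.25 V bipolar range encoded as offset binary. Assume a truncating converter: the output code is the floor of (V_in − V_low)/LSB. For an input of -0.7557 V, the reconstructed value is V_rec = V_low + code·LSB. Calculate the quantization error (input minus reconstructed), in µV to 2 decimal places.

One LSB is 2.5 V / 16384 = 152.59 µV.
(V_in − V_low)/LSB = (-0.7557 − (−1.25))/0.000152588 = 3239.4445 → code 3239 (floor).
Code 3239 maps back to (−1.25) + 3239×0.000152588 V = -0.75576782 V.
V_in − V_rec = 6.78223e-05 V = 67.82 µV.

67.82 µV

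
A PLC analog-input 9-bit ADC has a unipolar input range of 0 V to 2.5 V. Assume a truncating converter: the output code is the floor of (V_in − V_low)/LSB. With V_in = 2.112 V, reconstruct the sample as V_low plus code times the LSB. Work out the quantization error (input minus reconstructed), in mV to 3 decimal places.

2.625 mV

LSB = 2.5/2^9 = 4.883 mV.
Scaled input = 432.5376 LSBs, so code = 432.
Code 432 maps back to 0 + 432×0.00488281 V = 2.109375 V.
Error = 2.112 − 2.109375 = 0.002625 V = 2.625 mV.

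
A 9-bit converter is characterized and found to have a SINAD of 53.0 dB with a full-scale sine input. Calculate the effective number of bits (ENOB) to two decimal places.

ENOB = (SINAD − 1.76) / 6.02 = (53.0 − 1.76)/6.02 = 8.512.

8.51 bits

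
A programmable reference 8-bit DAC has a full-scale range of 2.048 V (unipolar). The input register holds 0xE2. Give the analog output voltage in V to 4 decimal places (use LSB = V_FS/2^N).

LSB = 2.048 V / 2^8 = 8.000 mV.
Code 0xE2 = 226 decimal.
V_out = 0 + 226 × 0.008 V = 1.808 V.

1.8080 V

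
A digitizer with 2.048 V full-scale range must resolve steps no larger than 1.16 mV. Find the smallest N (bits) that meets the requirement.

Number of steps required ≥ 2.048 V / 1.16 mV = 1765.52.
Need 2^N ≥ 1765.52; 2^10 = 1024, 2^11 = 2048.
Minimum N = 11.

11 bits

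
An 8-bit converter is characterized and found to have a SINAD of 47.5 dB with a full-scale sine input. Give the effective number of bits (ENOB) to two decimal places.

ENOB = (SINAD − 1.76) / 6.02 = (47.5 − 1.76)/6.02 = 7.598.

7.60 bits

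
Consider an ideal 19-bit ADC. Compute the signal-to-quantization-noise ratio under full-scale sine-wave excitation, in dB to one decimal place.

SNR ≈ 6.02·N + 1.76 dB = 6.02·19 + 1.76 = 116.14 dB.

116.1 dB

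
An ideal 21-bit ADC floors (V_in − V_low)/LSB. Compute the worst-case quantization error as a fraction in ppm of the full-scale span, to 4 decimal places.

0.4768 ppm

Truncating → worst-case error = 1 LSB = V_FS/2^21, so 1e+06/2097152 = 0.476837 ppm of full scale.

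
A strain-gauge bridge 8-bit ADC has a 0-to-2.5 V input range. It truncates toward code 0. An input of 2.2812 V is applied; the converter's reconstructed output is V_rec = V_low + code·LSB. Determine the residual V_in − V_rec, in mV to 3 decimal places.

5.809 mV

Step size: 2.5 V ÷ 2^8 = 9.766 mV.
(2.2812 − 0)/0.00976562 = 233.5949; ⌊·⌋ gives code 233.
V_rec = 0 + 233·0.00976562 = 2.2753906 V.
Error = 2.2812 − 2.2753906 = 0.00580938 V = 5.809 mV.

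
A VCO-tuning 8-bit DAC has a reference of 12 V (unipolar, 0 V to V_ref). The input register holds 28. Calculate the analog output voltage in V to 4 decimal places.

1.3125 V

LSB = 12 V / 2^8 = 46.875 mV.
V_out = 0 + 28 × 0.046875 V = 1.3125 V.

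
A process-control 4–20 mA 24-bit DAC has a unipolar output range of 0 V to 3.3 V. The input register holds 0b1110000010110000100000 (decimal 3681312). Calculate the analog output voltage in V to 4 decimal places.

0.7241 V

LSB = 3.3 V / 2^24 = 0.20 µV.
Code 0b1110000010110000100000 = 3681312 decimal.
V_out = 0 + 3681312 × 1.96695e-07 V = 0.724097 V.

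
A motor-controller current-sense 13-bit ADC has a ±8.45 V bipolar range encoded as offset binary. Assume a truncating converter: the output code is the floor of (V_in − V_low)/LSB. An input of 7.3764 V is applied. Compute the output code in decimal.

code 7671

LSB = 16.9 V / 8192 = 2.063 mV.
Input sits at 7671.590 steps above V_low.
Floor → code 7671.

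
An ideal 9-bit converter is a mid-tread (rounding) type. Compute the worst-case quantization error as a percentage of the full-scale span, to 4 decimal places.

0.0977 %

Rounding → worst-case error = ½ LSB = V_FS/2^10, so 100/1024 = 0.0976562 % of full scale.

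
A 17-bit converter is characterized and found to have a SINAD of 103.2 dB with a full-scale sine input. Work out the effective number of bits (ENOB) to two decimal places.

16.85 bits

ENOB = (SINAD − 1.76) / 6.02 = (103.2 − 1.76)/6.02 = 16.850.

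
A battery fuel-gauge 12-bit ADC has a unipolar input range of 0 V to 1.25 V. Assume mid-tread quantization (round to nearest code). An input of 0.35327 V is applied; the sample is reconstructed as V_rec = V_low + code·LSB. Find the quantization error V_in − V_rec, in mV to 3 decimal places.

One LSB is 1.25 V / 4096 = 305.18 µV.
(V_in − V_low)/LSB = (0.35327 − 0)/0.000305176 = 1157.5951 → code 1158 (round).
Code 1158 maps back to 0 + 1158×0.000305176 V = 0.35339355 V.
Difference: -0.000123555 V → -0.124 mV.

-0.124 mV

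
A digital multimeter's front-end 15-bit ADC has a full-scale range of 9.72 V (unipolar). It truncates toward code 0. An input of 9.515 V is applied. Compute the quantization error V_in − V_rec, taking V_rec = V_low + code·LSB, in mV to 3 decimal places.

One LSB is 9.72 V / 32768 = 296.63 µV.
(9.515 − 0)/0.000296631 = 32076.9053; ⌊·⌋ gives code 32076.
V_rec = 0 + 32076·0.000296631 = 9.5147314 V.
Difference: 0.000268555 V → 0.269 mV.

0.269 mV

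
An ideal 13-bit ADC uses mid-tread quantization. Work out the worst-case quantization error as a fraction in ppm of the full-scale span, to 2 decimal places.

Rounding → worst-case error = ½ LSB = V_FS/2^14, so 1e+06/16384 = 61.0352 ppm of full scale.

61.04 ppm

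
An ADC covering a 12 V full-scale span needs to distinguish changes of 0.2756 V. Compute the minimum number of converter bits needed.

6 bits

Number of steps required ≥ 12 V / 0.2756 V = 43.54.
Need 2^N ≥ 43.54; 2^5 = 32, 2^6 = 64.
Minimum N = 6.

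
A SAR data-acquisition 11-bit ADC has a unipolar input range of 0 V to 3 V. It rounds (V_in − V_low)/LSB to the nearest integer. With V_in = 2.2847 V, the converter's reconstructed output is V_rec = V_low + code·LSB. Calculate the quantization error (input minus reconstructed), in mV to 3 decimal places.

-0.456 mV

One LSB is 3 V / 2048 = 1.465 mV.
Scaled input = 1559.6885 LSBs, so code = 1560.
Code 1560 maps back to 0 + 1560×0.00146484 V = 2.2851562 V.
Difference: -0.00045625 V → -0.456 mV.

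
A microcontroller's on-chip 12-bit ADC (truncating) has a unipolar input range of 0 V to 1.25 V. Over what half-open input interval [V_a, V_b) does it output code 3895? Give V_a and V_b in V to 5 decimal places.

[1.18866 V, 1.18896 V)

LSB = 1.25/2^12 = 305.18 µV.
V_a = V_low + 3895·LSB = 1.18866 V; V_b = V_low + 3896·LSB = 1.18896 V.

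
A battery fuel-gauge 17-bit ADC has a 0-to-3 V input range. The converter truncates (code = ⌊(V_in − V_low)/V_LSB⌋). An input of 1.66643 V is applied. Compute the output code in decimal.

With 131072 levels over 3 V, one step is 22.89 µV.
(1.66643 − 0) / 2.28882e-05 = 72807.438 LSBs.
⌊·⌋(72807.438) = 72807.

code 72807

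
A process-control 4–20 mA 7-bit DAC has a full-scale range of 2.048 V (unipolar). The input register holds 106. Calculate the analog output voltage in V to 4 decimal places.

LSB = 2.048 V / 2^7 = 16.000 mV.
V_out = 0 + 106 × 0.016 V = 1.696 V.

1.6960 V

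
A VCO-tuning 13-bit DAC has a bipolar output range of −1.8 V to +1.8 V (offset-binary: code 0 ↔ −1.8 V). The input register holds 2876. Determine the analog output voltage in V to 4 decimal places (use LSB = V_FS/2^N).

LSB = 3.6 V / 2^13 = 439.45 µV.
V_out = (−1.8) + 2876 × 0.000439453 V = -0.536133 V.

-0.5361 V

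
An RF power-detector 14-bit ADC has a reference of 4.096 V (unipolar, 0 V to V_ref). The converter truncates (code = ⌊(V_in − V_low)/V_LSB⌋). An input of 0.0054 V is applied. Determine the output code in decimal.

With 16384 levels over 4.096 V, one step is 250.00 µV.
(0.0054 − 0) / 0.00025 = 21.600 LSBs.
So the output code is 21.

code 21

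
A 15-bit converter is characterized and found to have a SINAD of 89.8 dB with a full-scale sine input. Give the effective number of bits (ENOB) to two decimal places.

ENOB = (SINAD − 1.76) / 6.02 = (89.8 − 1.76)/6.02 = 14.625.

14.62 bits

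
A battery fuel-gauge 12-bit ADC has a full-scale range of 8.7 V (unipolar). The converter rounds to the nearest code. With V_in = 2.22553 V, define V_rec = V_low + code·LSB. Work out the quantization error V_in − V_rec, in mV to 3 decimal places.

-0.447 mV

One LSB is 8.7 V / 4096 = 2.124 mV.
(2.22553 − 0)/0.00212402 = 1047.7898; round gives code 1048.
Reconstructed: 2.2259766 V.
Error = 2.22553 − 2.2259766 = -0.000446563 V = -0.447 mV.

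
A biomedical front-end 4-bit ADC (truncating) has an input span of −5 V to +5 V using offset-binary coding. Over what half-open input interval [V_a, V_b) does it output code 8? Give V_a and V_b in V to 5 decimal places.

LSB = 10/2^4 = 0.6250 V.
V_a = V_low + 8·LSB = 0 V; V_b = V_low + 9·LSB = 0.625 V.

[0.00000 V, 0.62500 V)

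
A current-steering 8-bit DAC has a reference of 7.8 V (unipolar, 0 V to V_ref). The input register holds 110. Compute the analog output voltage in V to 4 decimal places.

3.3516 V

LSB = 7.8 V / 2^8 = 30.469 mV.
V_out = 0 + 110 × 0.0304687 V = 3.35156 V.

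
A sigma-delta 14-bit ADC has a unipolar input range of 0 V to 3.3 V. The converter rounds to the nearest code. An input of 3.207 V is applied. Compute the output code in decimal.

code 15922

Full-scale span = 3.3 V; LSB = 3.3/2^14 = 201.42 µV.
(V_in − V_low)/LSB = (3.207 − 0) / 0.000201416 = 15922.269.
So the output code is 15922.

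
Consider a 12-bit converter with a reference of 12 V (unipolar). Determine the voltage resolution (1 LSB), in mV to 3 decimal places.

Full-scale span = 12 V.
LSB = 12 / 2^12 = 12 / 4096 = 0.00292969 V = 2.930 mV.

2.930 mV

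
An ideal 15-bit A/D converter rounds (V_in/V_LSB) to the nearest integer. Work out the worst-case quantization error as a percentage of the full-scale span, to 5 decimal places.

Rounding → worst-case error = ½ LSB = V_FS/2^16, so 100/65536 = 0.00152588 % of full scale.

0.00153 %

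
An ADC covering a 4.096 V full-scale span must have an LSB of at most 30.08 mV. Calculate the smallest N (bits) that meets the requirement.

8 bits

Number of steps required ≥ 4.096 V / 30.08 mV = 136.17.
Need 2^N ≥ 136.17; 2^7 = 128, 2^8 = 256.
Minimum N = 8.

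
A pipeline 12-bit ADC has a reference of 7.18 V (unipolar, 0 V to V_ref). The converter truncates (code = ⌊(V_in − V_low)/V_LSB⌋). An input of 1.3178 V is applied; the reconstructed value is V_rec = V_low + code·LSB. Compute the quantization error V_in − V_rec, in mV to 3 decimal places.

1.350 mV

LSB = 7.18/2^12 = 1.753 mV.
(V_in − V_low)/LSB = (1.3178 − 0)/0.00175293 = 751.7700 → code 751 (floor).
Reconstructed: 1.3164502 V.
V_in − V_rec = 0.0013498 V = 1.350 mV.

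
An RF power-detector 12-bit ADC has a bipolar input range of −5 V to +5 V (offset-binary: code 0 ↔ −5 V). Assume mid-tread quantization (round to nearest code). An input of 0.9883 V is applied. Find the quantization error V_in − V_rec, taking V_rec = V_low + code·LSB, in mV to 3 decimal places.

-0.470 mV

One LSB is 10 V / 4096 = 2.441 mV.
(V_in − V_low)/LSB = (0.9883 − (−5))/0.00244141 = 2452.8077 → code 2453 (round).
V_rec = (−5) + 2453·0.00244141 = 0.98876953 V.
Difference: -0.000469531 V → -0.470 mV.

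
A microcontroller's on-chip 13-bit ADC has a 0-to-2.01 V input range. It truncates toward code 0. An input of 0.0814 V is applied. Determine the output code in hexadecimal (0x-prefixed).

LSB = 2.01 V / 8192 = 245.36 µV.
Input sits at 331.756 steps above V_low.
⌊·⌋(331.756) = 331.
In hexadecimal (0x-prefixed): 0x14B.

code 0x14B (decimal 331)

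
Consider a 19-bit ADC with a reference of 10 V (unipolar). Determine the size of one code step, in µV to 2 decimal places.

19.07 µV

Full-scale span = 10 V.
LSB = 10 / 2^19 = 10 / 524288 = 1.90735e-05 V = 19.07 µV.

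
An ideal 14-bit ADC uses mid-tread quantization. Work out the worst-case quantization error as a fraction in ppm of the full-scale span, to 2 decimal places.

30.52 ppm

Rounding → worst-case error = ½ LSB = V_FS/2^15, so 1e+06/32768 = 30.5176 ppm of full scale.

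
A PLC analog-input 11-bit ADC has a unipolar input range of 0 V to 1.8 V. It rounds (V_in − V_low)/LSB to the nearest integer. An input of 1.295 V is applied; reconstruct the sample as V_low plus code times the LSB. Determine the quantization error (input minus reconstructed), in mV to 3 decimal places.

One LSB is 1.8 V / 2048 = 0.879 mV.
(1.295 − 0)/0.000878906 = 1473.4222; round gives code 1473.
V_rec = 0 + 1473·0.000878906 = 1.2946289 V.
Difference: 0.000371094 V → 0.371 mV.

0.371 mV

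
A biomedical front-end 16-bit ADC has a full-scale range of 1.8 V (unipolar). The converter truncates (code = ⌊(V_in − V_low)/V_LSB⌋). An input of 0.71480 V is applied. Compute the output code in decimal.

Full-scale span = 1.8 V; LSB = 1.8/2^16 = 27.47 µV.
Input sits at 26025.074 steps above V_low.
Floor → code 26025.

code 26025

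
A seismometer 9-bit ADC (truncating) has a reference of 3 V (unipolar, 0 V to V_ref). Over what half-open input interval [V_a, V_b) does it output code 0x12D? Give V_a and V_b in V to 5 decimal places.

[1.76367 V, 1.76953 V)

LSB = 3/2^9 = 5.859 mV.
Code 0x12D = 301 decimal.
V_a = V_low + 301·LSB = 1.76367 V; V_b = V_low + 302·LSB = 1.76953 V.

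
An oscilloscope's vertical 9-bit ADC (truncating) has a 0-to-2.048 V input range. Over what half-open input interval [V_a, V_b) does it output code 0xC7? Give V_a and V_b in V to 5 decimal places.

LSB = 2.048/2^9 = 4.000 mV.
Code 0xC7 = 199 decimal.
V_a = V_low + 199·LSB = 0.796 V; V_b = V_low + 200·LSB = 0.8 V.

[0.79600 V, 0.80000 V)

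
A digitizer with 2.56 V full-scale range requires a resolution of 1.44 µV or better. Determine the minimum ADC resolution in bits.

21 bits

Number of steps required ≥ 2.56 V / 1.44 µV = 1777777.78.
Need 2^N ≥ 1777777.78; 2^20 = 1048576, 2^21 = 2097152.
Minimum N = 21.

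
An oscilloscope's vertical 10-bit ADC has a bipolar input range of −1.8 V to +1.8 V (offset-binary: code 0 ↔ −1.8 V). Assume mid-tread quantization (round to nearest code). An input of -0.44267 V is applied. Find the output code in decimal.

code 386

With 1024 levels over 3.6 V, one step is 3.516 mV.
(V_in − V_low)/LSB = (-0.44267 − (−1.8)) / 0.00351563 = 386.085.
So the output code is 386.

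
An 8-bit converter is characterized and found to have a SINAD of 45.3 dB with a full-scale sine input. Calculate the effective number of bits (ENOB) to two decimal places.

7.23 bits

ENOB = (SINAD − 1.76) / 6.02 = (45.3 − 1.76)/6.02 = 7.233.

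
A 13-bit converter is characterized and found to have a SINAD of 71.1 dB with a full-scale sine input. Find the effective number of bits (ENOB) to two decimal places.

11.52 bits

ENOB = (SINAD − 1.76) / 6.02 = (71.1 − 1.76)/6.02 = 11.518.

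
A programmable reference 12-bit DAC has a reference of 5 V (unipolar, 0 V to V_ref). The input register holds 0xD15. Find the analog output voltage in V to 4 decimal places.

LSB = 5 V / 2^12 = 1.221 mV.
Code 0xD15 = 3349 decimal.
V_out = 0 + 3349 × 0.0012207 V = 4.08813 V.

4.0881 V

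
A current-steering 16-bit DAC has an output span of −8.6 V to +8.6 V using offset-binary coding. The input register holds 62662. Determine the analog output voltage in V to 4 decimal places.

7.8457 V

LSB = 17.2 V / 2^16 = 262.45 µV.
V_out = (−8.6) + 62662 × 0.000262451 V = 7.84572 V.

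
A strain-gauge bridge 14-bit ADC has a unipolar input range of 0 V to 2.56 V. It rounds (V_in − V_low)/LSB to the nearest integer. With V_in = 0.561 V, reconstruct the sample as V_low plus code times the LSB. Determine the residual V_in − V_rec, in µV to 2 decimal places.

62.50 µV

One LSB is 2.56 V / 16384 = 156.25 µV.
Scaled input = 3590.4000 LSBs, so code = 3590.
Code 3590 maps back to 0 + 3590×0.00015625 V = 0.5609375 V.
V_in − V_rec = 6.25e-05 V = 62.50 µV.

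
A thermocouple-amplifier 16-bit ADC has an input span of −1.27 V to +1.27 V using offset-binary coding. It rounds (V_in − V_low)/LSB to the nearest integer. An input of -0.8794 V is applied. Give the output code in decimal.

Full-scale span = 2.54 V; LSB = 2.54/2^16 = 38.76 µV.
(V_in − V_low)/LSB = (-0.8794 − (−1.27)) / 3.87573e-05 = 10078.095.
round(10078.095) = 10078.

code 10078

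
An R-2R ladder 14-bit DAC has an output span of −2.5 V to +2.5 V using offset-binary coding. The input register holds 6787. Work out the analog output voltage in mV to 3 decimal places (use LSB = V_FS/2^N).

LSB = 5 V / 2^14 = 305.18 µV.
V_out = (−2.5) + 6787 × 0.000305176 V = -0.428772 V.
= -428.772 mV.

-428.772 mV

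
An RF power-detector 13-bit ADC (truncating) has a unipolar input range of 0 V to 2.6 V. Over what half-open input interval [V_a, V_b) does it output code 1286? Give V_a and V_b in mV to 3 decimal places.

LSB = 2.6/2^13 = 317.38 µV.
V_a = V_low + 1286·LSB = 0.408154 V; V_b = V_low + 1287·LSB = 0.408472 V.

[408.154 mV, 408.472 mV)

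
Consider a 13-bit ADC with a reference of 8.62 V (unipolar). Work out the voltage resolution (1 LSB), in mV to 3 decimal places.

1.052 mV

Full-scale span = 8.62 V.
LSB = 8.62 / 2^13 = 8.62 / 8192 = 0.00105225 V = 1.052 mV.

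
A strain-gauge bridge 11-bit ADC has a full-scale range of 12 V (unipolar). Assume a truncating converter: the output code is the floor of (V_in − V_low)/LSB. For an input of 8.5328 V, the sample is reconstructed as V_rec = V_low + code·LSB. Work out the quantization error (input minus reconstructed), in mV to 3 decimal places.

LSB = 12/2^11 = 5.859 mV.
Scaled input = 1456.2645 LSBs, so code = 1456.
Reconstructed: 8.53125 V.
Difference: 0.00155 V → 1.550 mV.

1.550 mV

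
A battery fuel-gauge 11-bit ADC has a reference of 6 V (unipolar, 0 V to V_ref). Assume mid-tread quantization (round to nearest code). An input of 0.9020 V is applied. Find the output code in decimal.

LSB = 6 V / 2048 = 2.930 mV.
Input sits at 307.883 steps above V_low.
Round → code 308.

code 308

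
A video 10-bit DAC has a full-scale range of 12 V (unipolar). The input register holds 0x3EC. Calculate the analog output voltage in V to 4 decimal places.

11.7656 V

LSB = 12 V / 2^10 = 11.719 mV.
Code 0x3EC = 1004 decimal.
V_out = 0 + 1004 × 0.0117188 V = 11.7656 V.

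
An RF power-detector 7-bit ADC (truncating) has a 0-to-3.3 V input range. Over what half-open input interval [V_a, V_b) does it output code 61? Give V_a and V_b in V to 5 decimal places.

LSB = 3.3/2^7 = 25.781 mV.
V_a = V_low + 61·LSB = 1.57266 V; V_b = V_low + 62·LSB = 1.59844 V.

[1.57266 V, 1.59844 V)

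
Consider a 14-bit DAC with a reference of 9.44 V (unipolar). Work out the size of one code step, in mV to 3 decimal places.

0.576 mV

Full-scale span = 9.44 V.
LSB = 9.44 / 2^14 = 9.44 / 16384 = 0.000576172 V = 0.576 mV.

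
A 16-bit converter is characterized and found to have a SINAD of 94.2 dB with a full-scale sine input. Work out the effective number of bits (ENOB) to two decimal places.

15.36 bits

ENOB = (SINAD − 1.76) / 6.02 = (94.2 − 1.76)/6.02 = 15.355.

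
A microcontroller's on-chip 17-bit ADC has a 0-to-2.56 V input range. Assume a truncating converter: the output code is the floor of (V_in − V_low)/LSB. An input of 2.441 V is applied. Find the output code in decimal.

code 124979

LSB = 2.56 V / 131072 = 19.53 µV.
(V_in − V_low)/LSB = (2.441 − 0) / 1.95313e-05 = 124979.200.
⌊·⌋(124979.200) = 124979.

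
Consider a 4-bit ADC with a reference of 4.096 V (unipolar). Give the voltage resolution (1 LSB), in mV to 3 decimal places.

256.000 mV

Full-scale span = 4.096 V.
LSB = 4.096 / 2^4 = 4.096 / 16 = 0.256 V = 256.000 mV.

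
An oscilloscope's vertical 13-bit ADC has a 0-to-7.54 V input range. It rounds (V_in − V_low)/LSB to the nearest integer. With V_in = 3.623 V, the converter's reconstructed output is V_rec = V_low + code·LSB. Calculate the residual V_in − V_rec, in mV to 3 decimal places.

0.266 mV

Step size: 7.54 V ÷ 2^13 = 0.920 mV.
(3.623 − 0)/0.00092041 = 3936.2886; round gives code 3936.
V_rec = 0 + 3936·0.00092041 = 3.6227344 V.
Difference: 0.000265625 V → 0.266 mV.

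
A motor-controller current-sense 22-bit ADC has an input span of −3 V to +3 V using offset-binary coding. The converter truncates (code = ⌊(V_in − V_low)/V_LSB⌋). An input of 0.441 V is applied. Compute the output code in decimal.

code 2405433

LSB = 6 V / 4194304 = 1.43 µV.
(V_in − V_low)/LSB = (0.441 − (−3)) / 1.43051e-06 = 2405433.344.
So the output code is 2405433.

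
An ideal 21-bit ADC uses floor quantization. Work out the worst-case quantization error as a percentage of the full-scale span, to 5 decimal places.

Truncating → worst-case error = 1 LSB = V_FS/2^21, so 100/2097152 = 4.76837e-05 % of full scale.

0.00005 %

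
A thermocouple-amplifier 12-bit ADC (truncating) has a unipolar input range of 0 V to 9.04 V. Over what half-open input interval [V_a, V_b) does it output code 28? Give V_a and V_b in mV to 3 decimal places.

[61.797 mV, 64.004 mV)

LSB = 9.04/2^12 = 2.207 mV.
V_a = V_low + 28·LSB = 0.0617969 V; V_b = V_low + 29·LSB = 0.0640039 V.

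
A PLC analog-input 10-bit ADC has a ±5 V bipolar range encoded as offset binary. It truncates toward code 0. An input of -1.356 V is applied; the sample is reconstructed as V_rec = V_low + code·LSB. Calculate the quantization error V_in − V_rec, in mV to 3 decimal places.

1.422 mV

LSB = 10/2^10 = 9.766 mV.
(V_in − V_low)/LSB = (-1.356 − (−5))/0.00976562 = 373.1456 → code 373 (floor).
Reconstructed: -1.3574219 V.
Difference: 0.00142187 V → 1.422 mV.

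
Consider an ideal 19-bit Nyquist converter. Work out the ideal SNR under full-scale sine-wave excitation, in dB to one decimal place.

116.1 dB

SNR ≈ 6.02·N + 1.76 dB = 6.02·19 + 1.76 = 116.14 dB.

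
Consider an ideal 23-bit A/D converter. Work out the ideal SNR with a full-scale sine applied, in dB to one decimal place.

SNR ≈ 6.02·N + 1.76 dB = 6.02·23 + 1.76 = 140.22 dB.

140.2 dB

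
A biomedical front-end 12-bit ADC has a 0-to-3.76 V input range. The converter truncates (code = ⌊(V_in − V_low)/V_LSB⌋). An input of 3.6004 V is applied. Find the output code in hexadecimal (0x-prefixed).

code 0xF52 (decimal 3922)

With 4096 levels over 3.76 V, one step is 0.918 mV.
Input sits at 3922.138 steps above V_low.
Floor → code 3922.
In hexadecimal (0x-prefixed): 0xF52.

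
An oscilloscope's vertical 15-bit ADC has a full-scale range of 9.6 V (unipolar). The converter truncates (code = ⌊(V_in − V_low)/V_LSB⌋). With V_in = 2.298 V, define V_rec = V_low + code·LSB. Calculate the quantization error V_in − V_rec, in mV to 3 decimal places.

0.246 mV

LSB = 9.6/2^15 = 292.97 µV.
Scaled input = 7843.8400 LSBs, so code = 7843.
Code 7843 maps back to 0 + 7843×0.000292969 V = 2.2977539 V.
V_in − V_rec = 0.000246094 V = 0.246 mV.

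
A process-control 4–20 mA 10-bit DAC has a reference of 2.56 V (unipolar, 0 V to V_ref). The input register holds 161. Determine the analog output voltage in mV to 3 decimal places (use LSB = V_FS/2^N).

LSB = 2.56 V / 2^10 = 2.500 mV.
V_out = 0 + 161 × 0.0025 V = 0.4025 V.
= 402.500 mV.

402.500 mV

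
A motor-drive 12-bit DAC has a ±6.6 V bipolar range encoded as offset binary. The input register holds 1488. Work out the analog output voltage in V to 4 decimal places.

LSB = 13.2 V / 2^12 = 3.223 mV.
V_out = (−6.6) + 1488 × 0.00322266 V = -1.80469 V.

-1.8047 V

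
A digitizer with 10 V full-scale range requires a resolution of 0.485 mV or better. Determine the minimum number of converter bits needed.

15 bits

Number of steps required ≥ 10 V / 0.485 mV = 20618.56.
Need 2^N ≥ 20618.56; 2^14 = 16384, 2^15 = 32768.
Minimum N = 15.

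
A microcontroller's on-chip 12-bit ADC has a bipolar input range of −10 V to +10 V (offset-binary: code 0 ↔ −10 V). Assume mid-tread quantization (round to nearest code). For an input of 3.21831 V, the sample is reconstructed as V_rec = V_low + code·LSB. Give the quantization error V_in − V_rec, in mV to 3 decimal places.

0.537 mV

One LSB is 20 V / 4096 = 4.883 mV.
Scaled input = 2707.1099 LSBs, so code = 2707.
Code 2707 maps back to (−10) + 2707×0.00488281 V = 3.2177734 V.
Error = 3.21831 − 3.2177734 = 0.000536563 V = 0.537 mV.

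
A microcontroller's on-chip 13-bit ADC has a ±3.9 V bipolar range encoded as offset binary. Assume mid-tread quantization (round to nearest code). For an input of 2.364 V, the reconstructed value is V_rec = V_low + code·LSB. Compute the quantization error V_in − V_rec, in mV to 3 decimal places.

Step size: 7.8 V ÷ 2^13 = 0.952 mV.
(2.364 − (−3.9))/0.000952148 = 6578.8062; round gives code 6579.
V_rec = (−3.9) + 6579·0.000952148 = 2.3641846 V.
Difference: -0.00018457 V → -0.185 mV.

-0.185 mV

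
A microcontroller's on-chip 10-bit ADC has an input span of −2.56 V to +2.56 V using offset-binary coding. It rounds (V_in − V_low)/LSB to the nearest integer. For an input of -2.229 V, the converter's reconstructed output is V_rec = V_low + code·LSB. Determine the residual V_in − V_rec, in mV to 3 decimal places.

LSB = 5.12/2^10 = 5.000 mV.
(-2.229 − (−2.56))/0.005 = 66.2000; round gives code 66.
Code 66 maps back to (−2.56) + 66×0.005 V = -2.23 V.
Error = -2.229 − (−2.23) = 0.001 V = 1.000 mV.

1.000 mV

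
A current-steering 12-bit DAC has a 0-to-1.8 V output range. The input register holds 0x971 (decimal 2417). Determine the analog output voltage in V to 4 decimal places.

1.0622 V

LSB = 1.8 V / 2^12 = 439.45 µV.
Code 0x971 = 2417 decimal.
V_out = 0 + 2417 × 0.000439453 V = 1.06216 V.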